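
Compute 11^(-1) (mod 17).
14

Using Extended Euclidean Algorithm:
gcd(11, 17) = 1
Bezout coefficients: 11 × -3 + 17 × 2 = 1
So 11 × -3 ≡ 1 (mod 17)
The inverse is -3 mod 17 = 14
Verification: 11 × 14 = 154 = 9 × 17 + 1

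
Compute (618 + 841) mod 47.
2

(618 + 841) = 1459
1459 mod 47 = 2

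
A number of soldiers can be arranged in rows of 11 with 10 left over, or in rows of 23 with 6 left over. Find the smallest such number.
M = 11 × 23 = 253. M₁ = 23, y₁ ≡ 1 (mod 11). M₂ = 11, y₂ ≡ 21 (mod 23). z = 10×23×1 + 6×11×21 ≡ 98 (mod 253). The smallest positive such number is 98.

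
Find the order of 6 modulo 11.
Powers of 6 mod 11: 6^1≡6, 6^2≡3, 6^3≡7, 6^4≡9, 6^5≡10, 6^6≡5, 6^7≡8, 6^8≡4, 6^9≡2, 6^10≡1. Order = 10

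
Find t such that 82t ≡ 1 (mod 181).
82^(-1) ≡ 117 (mod 181). Verification: 82 × 117 = 9594 ≡ 1 (mod 181)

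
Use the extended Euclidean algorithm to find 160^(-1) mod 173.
Extended GCD: 160(-40) + 173(37) = 1. So 160^(-1) ≡ 133 ≡ 133 (mod 173). Verify: 160 × 133 = 21280 ≡ 1 (mod 173)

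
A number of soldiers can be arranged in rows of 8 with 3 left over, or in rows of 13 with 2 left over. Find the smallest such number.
M = 8 × 13 = 104. M₁ = 13, y₁ ≡ 5 (mod 8). M₂ = 8, y₂ ≡ 5 (mod 13). m = 3×13×5 + 2×8×5 ≡ 67 (mod 104). The smallest positive such number is 67.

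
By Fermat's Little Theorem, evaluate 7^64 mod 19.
By Fermat: 7^{18} ≡ 1 (mod 19). 64 = 3×18 + 10. So 7^{64} ≡ 7^{10} ≡ 7 (mod 19)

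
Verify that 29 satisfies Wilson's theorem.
(28)! mod 29 = 28. Since this equals -1 (mod 29), Wilson confirms 29 is prime.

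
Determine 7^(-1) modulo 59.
7^(-1) ≡ 17 (mod 59). Verification: 7 × 17 = 119 ≡ 1 (mod 59)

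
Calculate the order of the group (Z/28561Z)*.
26364

Prime factorization: 28561 = 13^4
Using the formula φ(n) = n × Π(1 - 1/p) for each prime factor p:
φ(28561) = 28561 × (1 - 1/13)
φ(28561) = 26364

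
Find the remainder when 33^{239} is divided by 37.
By Fermat: 33^{36} ≡ 1 (mod 37). 239 = 6×36 + 23. So 33^{239} ≡ 33^{23} ≡ 12 (mod 37)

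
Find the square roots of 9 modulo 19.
The square roots of 9 mod 19 are 16 and 3. Verify: 16² = 256 ≡ 9 (mod 19)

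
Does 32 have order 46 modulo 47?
p - 1 = 46 has prime divisors 2, 23. Check 32^(46/q) mod 47 for each: 32^(46/2) = 32^23 ≡ 1, 32^(46/23) = 32^2 ≡ 37 (mod 47). Since 32^23 ≡ 1 (mod 47), the order of 32 divides 23 (in fact the order is 23) ≠ 46, so it is not a primitive root.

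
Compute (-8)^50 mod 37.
Using Fermat: (-8)^{36} ≡ 1 (mod 37). 50 ≡ 14 (mod 36). So (-8)^{50} ≡ (-8)^{14} ≡ 27 (mod 37)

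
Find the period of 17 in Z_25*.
Powers of 17 mod 25: 17^1≡17, 17^2≡14, 17^3≡13, 17^4≡21, 17^5≡7, 17^6≡19, 17^7≡23, 17^8≡16, 17^9≡22, 17^10≡24, 17^11≡8, 17^12≡11, 17^13≡12, 17^14≡4, 17^15≡18, 17^16≡6, 17^17≡2, 17^18≡9, 17^19≡3, 17^20≡1. Order = 20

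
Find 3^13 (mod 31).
Using repeated squaring. 13 = 8 + 4 + 1 (binary 1101). Repeated squaring mod 31: 3^1 ≡ 3; 3^2 ≡ 3² = 9 ≡ 9; 3^4 ≡ 9² = 81 ≡ 19; 3^8 ≡ 19² = 361 ≡ 20. Multiply: 3^13 = 3^8 × 3^4 × 3^1 ≡ 20 × 19 × 3 (mod 31): 20 × 19 = 380 ≡ 8; 8 × 3 = 24 ≡ 24. So 3^13 ≡ 24 (mod 31).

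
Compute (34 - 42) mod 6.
4

(34 - 42) = -8
-8 mod 6 = 4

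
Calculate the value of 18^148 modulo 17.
Using Fermat: 18^{16} ≡ 1 (mod 17). 148 ≡ 4 (mod 16). So 18^{148} ≡ 18^{4} ≡ 1 (mod 17)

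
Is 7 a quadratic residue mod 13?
By Euler's criterion: 7^{6} ≡ 12 (mod 13). Since this equals -1 (≡ 12), 7 is not a QR.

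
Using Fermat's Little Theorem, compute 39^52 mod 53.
By Fermat's Little Theorem, 39^{52} ≡ 1 (mod 53) since 53 is prime and gcd(39, 53) = 1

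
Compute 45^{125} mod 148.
97

Using successive squaring:
Binary expansion of 125: 1111101
Powers of 45 mod 148 (each is the square of the previous):
  45^1 ≡ 45 (mod 148)
  45^2 ≡ 45² = 2025 ≡ 101 (mod 148)
  45^4 ≡ 101² = 10201 ≡ 137 (mod 148)
  45^8 ≡ 137² = 18769 ≡ 121 (mod 148)
  45^16 ≡ 121² = 14641 ≡ 137 (mod 148)
  45^32 ≡ 137² = 18769 ≡ 121 (mod 148)
  45^64 ≡ 121² = 14641 ≡ 137 (mod 148)
125 = 64 + 32 + 16 + 8 + 4 + 1, so 45^125 = 45^64 × 45^32 × 45^16 × 45^8 × 45^4 × 45^1 ≡ 137 × 121 × 137 × 121 × 137 × 45 (mod 148)
Multiplying step by step:
  137 × 121 = 16577 ≡ 1 (mod 148)
  1 × 137 = 137 ≡ 137 (mod 148)
  137 × 121 = 16577 ≡ 1 (mod 148)
  1 × 137 = 137 ≡ 137 (mod 148)
  137 × 45 = 6165 ≡ 97 (mod 148)
Result: 45^125 ≡ 97 (mod 148)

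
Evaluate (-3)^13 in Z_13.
Using Fermat: (-3)^{12} ≡ 1 (mod 13). 13 ≡ 1 (mod 12). So (-3)^{13} ≡ (-3)^{1} ≡ 10 (mod 13)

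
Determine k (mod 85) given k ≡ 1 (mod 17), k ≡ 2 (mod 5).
52

Using the Chinese Remainder Theorem:
M = product of moduli = 85
For equation 1: M_1 = 5, 5 ≡ 5 (mod 17), inverse of 5 mod 17 is 7 (check: 5 × 7 = 35 ≡ 1 (mod 17))
For equation 2: M_2 = 17, 17 ≡ 2 (mod 5), inverse of 17 mod 5 is 3 (check: 2 × 3 = 6 ≡ 1 (mod 5))
Combine: k ≡ Σ r_i×M_i×(M_i⁻¹ mod m_i) = 1×5×7 + 2×17×3 = 35 + 102 = 137
137 mod 85 = 52
k ≡ 52 (mod 85)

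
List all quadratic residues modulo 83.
QRs mod 83: {1, 3, 4, 7, 9, 10, 11, 12, 16, 17, 21, 23, 25, 26, 27, 28, 29, 30, 31, 33, 36, 37, 38, 40, 41, 44, 48, 49, 51, 59, 61, 63, 64, 65, 68, 69, 70, 75, 77, 78, 81}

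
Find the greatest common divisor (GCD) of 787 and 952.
1

Using the Euclidean algorithm:
787 = 0 × 952 + 787
952 = 1 × 787 + 165
787 = 4 × 165 + 127
165 = 1 × 127 + 38
127 = 3 × 38 + 13
38 = 2 × 13 + 12
13 = 1 × 12 + 1
12 = 12 × 1 + 0

GCD(787, 952) = 1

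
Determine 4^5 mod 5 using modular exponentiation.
5 = 4 + 1 (binary 101). Repeated squaring mod 5: 4^1 ≡ 4; 4^2 ≡ 4² = 16 ≡ 1; 4^4 ≡ 1² = 1 ≡ 1. Multiply: 4^5 = 4^4 × 4^1 ≡ 1 × 4 (mod 5): 1 × 4 = 4 ≡ 4. So 4^5 ≡ 4 (mod 5).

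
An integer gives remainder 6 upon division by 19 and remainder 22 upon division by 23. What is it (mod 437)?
M = 19 × 23 = 437. M₁ = 23, y₁ ≡ 5 (mod 19). M₂ = 19, y₂ ≡ 17 (mod 23). m = 6×23×5 + 22×19×17 ≡ 367 (mod 437). The smallest positive such number is 367.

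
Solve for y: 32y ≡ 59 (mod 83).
20

Since gcd(32, 83) = 1 divides 59, a solution exists.
Multiply both sides by the inverse of 32 mod 83:
  32^(-1) mod 83 = 13
  x ≡ 13 × 59 ≡ 767 ≡ 20 (mod 83)
Verification: 32 × 20 = 640 = 7 × 83 + 59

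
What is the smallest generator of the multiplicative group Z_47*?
p - 1 = 46 has prime divisors 2, 23. h is a primitive root mod 47 iff h^(46/q) ≢ 1 (mod 47) for each such q.
h = 2: 2^23 ≡ 1, 2^2 ≡ 4 (mod 47); 2^23 ≡ 1, so not a primitive root.
h = 3: 3^23 ≡ 1, 3^2 ≡ 9 (mod 47); 3^23 ≡ 1, so not a primitive root.
h = 4: 4^23 ≡ 1, 4^2 ≡ 16 (mod 47); 4^23 ≡ 1, so not a primitive root.
h = 5: 5^23 ≡ 46, 5^2 ≡ 25 (mod 47); none is 1, so 5 has order 46 and is a primitive root.
The smallest primitive root mod 47 is g = 5.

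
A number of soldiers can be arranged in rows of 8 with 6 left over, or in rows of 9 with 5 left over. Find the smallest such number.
M = 8 × 9 = 72. M₁ = 9, y₁ ≡ 1 (mod 8). M₂ = 8, y₂ ≡ 8 (mod 9). t = 6×9×1 + 5×8×8 ≡ 14 (mod 72). The smallest positive such number is 14.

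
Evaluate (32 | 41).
(32/41) = 32^{20} mod 41 = 1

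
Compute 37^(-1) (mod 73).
2

Using Extended Euclidean Algorithm:
gcd(37, 73) = 1
Bezout coefficients: 37 × 2 + 73 × -1 = 1
So 37 × 2 ≡ 1 (mod 73)
The inverse is 2 mod 73 = 2
Verification: 37 × 2 = 74 = 1 × 73 + 1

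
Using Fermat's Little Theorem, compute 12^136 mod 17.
By Fermat: 12^{16} ≡ 1 (mod 17). 136 = 8×16 + 8. So 12^{136} ≡ 12^{8} ≡ 16 (mod 17)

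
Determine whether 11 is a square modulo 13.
By Euler's criterion: 11^{6} ≡ 12 (mod 13). Since this equals -1 (≡ 12), 11 is not a QR.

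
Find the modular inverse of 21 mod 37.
21^(-1) ≡ 30 (mod 37). Verification: 21 × 30 = 630 ≡ 1 (mod 37)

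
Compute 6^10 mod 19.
10 = 8 + 2 (binary 1010). Repeated squaring mod 19: 6^1 ≡ 6; 6^2 ≡ 6² = 36 ≡ 17; 6^4 ≡ 17² = 289 ≡ 4; 6^8 ≡ 4² = 16 ≡ 16. Multiply: 6^10 = 6^8 × 6^2 ≡ 16 × 17 (mod 19): 16 × 17 = 272 ≡ 6. So 6^10 ≡ 6 (mod 19).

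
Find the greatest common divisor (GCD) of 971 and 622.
1

Using the Euclidean algorithm:
971 = 1 × 622 + 349
622 = 1 × 349 + 273
349 = 1 × 273 + 76
273 = 3 × 76 + 45
76 = 1 × 45 + 31
45 = 1 × 31 + 14
31 = 2 × 14 + 3
14 = 4 × 3 + 2
3 = 1 × 2 + 1
2 = 2 × 1 + 0

GCD(971, 622) = 1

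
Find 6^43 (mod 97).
Using repeated squaring. 43 = 32 + 8 + 2 + 1 (binary 101011). Repeated squaring mod 97: 6^1 ≡ 6; 6^2 ≡ 6² = 36 ≡ 36; 6^4 ≡ 36² = 1296 ≡ 35; 6^8 ≡ 35² = 1225 ≡ 61; 6^16 ≡ 61² = 3721 ≡ 35; 6^32 ≡ 35² = 1225 ≡ 61. Multiply: 6^43 = 6^32 × 6^8 × 6^2 × 6^1 ≡ 61 × 61 × 36 × 6 (mod 97): 61 × 61 = 3721 ≡ 35; 35 × 36 = 1260 ≡ 96; 96 × 6 = 576 ≡ 91. So 6^43 ≡ 91 (mod 97).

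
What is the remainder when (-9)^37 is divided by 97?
Using repeated squaring. (-9) ≡ 88 (mod 97). 37 = 32 + 4 + 1 (binary 100101). Repeated squaring mod 97: 88^1 ≡ 88; 88^2 ≡ 88² = 7744 ≡ 81; 88^4 ≡ 81² = 6561 ≡ 62; 88^8 ≡ 62² = 3844 ≡ 61; 88^16 ≡ 61² = 3721 ≡ 35; 88^32 ≡ 35² = 1225 ≡ 61. Multiply: (-9)^37 ≡ 88^32 × 88^4 × 88^1 ≡ 61 × 62 × 88 (mod 97): 61 × 62 = 3782 ≡ 96; 96 × 88 = 8448 ≡ 9. So (-9)^37 ≡ 9 (mod 97).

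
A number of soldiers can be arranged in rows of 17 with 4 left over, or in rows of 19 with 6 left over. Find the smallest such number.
M = 17 × 19 = 323. M₁ = 19, y₁ ≡ 9 (mod 17). M₂ = 17, y₂ ≡ 9 (mod 19). k = 4×19×9 + 6×17×9 ≡ 310 (mod 323). The smallest positive such number is 310.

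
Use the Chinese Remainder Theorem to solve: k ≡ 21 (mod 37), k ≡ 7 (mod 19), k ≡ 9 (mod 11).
1945

Using the Chinese Remainder Theorem:
M = product of moduli = 7733
For equation 1: M_1 = 209, 209 ≡ 24 (mod 37), inverse of 209 mod 37 is 17 (check: 24 × 17 = 408 ≡ 1 (mod 37))
For equation 2: M_2 = 407, 407 ≡ 8 (mod 19), inverse of 407 mod 19 is 12 (check: 8 × 12 = 96 ≡ 1 (mod 19))
For equation 3: M_3 = 703, 703 ≡ 10 (mod 11), inverse of 703 mod 11 is 10 (check: 10 × 10 = 100 ≡ 1 (mod 11))
Combine: k ≡ Σ r_i×M_i×(M_i⁻¹ mod m_i) = 21×209×17 + 7×407×12 + 9×703×10 = 74613 + 34188 + 63270 = 172071
172071 mod 7733 = 1945
k ≡ 1945 (mod 7733)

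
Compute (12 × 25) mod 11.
3

(12 × 25) = 300
300 mod 11 = 3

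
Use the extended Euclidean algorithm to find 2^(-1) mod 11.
Extended GCD: 2(-5) + 11(1) = 1. So 2^(-1) ≡ 6 ≡ 6 (mod 11). Verify: 2 × 6 = 12 ≡ 1 (mod 11)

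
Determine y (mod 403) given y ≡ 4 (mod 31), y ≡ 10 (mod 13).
283

Using the Chinese Remainder Theorem:
M = product of moduli = 403
For equation 1: M_1 = 13, 13 ≡ 13 (mod 31), inverse of 13 mod 31 is 12 (check: 13 × 12 = 156 ≡ 1 (mod 31))
For equation 2: M_2 = 31, 31 ≡ 5 (mod 13), inverse of 31 mod 13 is 8 (check: 5 × 8 = 40 ≡ 1 (mod 13))
Combine: y ≡ Σ r_i×M_i×(M_i⁻¹ mod m_i) = 4×13×12 + 10×31×8 = 624 + 2480 = 3104
3104 mod 403 = 283
y ≡ 283 (mod 403)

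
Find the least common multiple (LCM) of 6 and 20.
60

First find GCD(6, 20) using the Euclidean algorithm:
6 = 0 × 20 + 6
20 = 3 × 6 + 2
6 = 3 × 2 + 0
GCD(6, 20) = 2

LCM formula: LCM(a, b) = (a × b) / GCD(a, b)
LCM(6, 20) = (6 × 20) / 2
LCM(6, 20) = 120 / 2
LCM(6, 20) = 60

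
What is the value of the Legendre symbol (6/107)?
(6/107) = 6^{53} mod 107 = -1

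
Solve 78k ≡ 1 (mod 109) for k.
7

Using Extended Euclidean Algorithm:
gcd(78, 109) = 1
Bezout coefficients: 78 × 7 + 109 × -5 = 1
So 78 × 7 ≡ 1 (mod 109)
The inverse is 7 mod 109 = 7
Verification: 78 × 7 = 546 = 5 × 109 + 1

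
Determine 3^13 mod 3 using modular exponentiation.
Using repeated squaring. 3 ≡ 0 (mod 3). 13 = 8 + 4 + 1 (binary 1101). Repeated squaring mod 3: 0^1 ≡ 0; 0^2 ≡ 0² = 0 ≡ 0; 0^4 ≡ 0² = 0 ≡ 0; 0^8 ≡ 0² = 0 ≡ 0. Multiply: 3^13 ≡ 0^8 × 0^4 × 0^1 ≡ 0 × 0 × 0 (mod 3): 0 × 0 = 0 ≡ 0; 0 × 0 = 0 ≡ 0. So 3^13 ≡ 0 (mod 3).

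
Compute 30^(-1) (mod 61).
30^(-1) ≡ 59 (mod 61). Verification: 30 × 59 = 1770 ≡ 1 (mod 61)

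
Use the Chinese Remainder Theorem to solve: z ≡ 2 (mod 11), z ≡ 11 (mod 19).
M = 11 × 19 = 209. M₁ = 19, y₁ ≡ 7 (mod 11). M₂ = 11, y₂ ≡ 7 (mod 19). z = 2×19×7 + 11×11×7 ≡ 68 (mod 209)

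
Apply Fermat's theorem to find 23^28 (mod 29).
By Fermat's Little Theorem, 23^{28} ≡ 1 (mod 29) since 29 is prime and gcd(23, 29) = 1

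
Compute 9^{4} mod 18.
9

Using successive squaring:
Binary expansion of 4: 100
Powers of 9 mod 18 (each is the square of the previous):
  9^1 ≡ 9 (mod 18)
  9^2 ≡ 9² = 81 ≡ 9 (mod 18)
  9^4 ≡ 9² = 81 ≡ 9 (mod 18)
4 is a power of 2, so 9^4 is the last square: ≡ 9 (mod 18)
Result: 9^4 ≡ 9 (mod 18)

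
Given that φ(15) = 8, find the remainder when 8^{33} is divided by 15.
By Euler: 8^{8} ≡ 1 (mod 15) since gcd(8, 15) = 1. 33 = 4×8 + 1. So 8^{33} ≡ 8^{1} ≡ 8 (mod 15)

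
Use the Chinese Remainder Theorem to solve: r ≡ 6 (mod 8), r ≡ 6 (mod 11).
M = 8 × 11 = 88. M₁ = 11, y₁ ≡ 3 (mod 8). M₂ = 8, y₂ ≡ 7 (mod 11). r = 6×11×3 + 6×8×7 ≡ 6 (mod 88)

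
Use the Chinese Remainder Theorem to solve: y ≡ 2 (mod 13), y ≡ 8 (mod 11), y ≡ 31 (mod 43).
4331

Using the Chinese Remainder Theorem:
M = product of moduli = 6149
For equation 1: M_1 = 473, 473 ≡ 5 (mod 13), inverse of 473 mod 13 is 8 (check: 5 × 8 = 40 ≡ 1 (mod 13))
For equation 2: M_2 = 559, 559 ≡ 9 (mod 11), inverse of 559 mod 11 is 5 (check: 9 × 5 = 45 ≡ 1 (mod 11))
For equation 3: M_3 = 143, 143 ≡ 14 (mod 43), inverse of 143 mod 43 is 40 (check: 14 × 40 = 560 ≡ 1 (mod 43))
Combine: y ≡ Σ r_i×M_i×(M_i⁻¹ mod m_i) = 2×473×8 + 8×559×5 + 31×143×40 = 7568 + 22360 + 177320 = 207248
207248 mod 6149 = 4331
y ≡ 4331 (mod 6149)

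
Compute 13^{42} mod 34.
33

Using successive squaring:
Binary expansion of 42: 101010
Powers of 13 mod 34 (each is the square of the previous):
  13^1 ≡ 13 (mod 34)
  13^2 ≡ 13² = 169 ≡ 33 (mod 34)
  13^4 ≡ 33² = 1089 ≡ 1 (mod 34)
  13^8 ≡ 1² = 1 ≡ 1 (mod 34)
  13^16 ≡ 1² = 1 ≡ 1 (mod 34)
  13^32 ≡ 1² = 1 ≡ 1 (mod 34)
42 = 32 + 8 + 2, so 13^42 = 13^32 × 13^8 × 13^2 ≡ 1 × 1 × 33 (mod 34)
Multiplying step by step:
  1 × 1 = 1 ≡ 1 (mod 34)
  1 × 33 = 33 ≡ 33 (mod 34)
Result: 13^42 ≡ 33 (mod 34)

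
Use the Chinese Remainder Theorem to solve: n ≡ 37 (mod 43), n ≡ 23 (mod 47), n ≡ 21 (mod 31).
53744

Using the Chinese Remainder Theorem:
M = product of moduli = 62651
For equation 1: M_1 = 1457, 1457 ≡ 38 (mod 43), inverse of 1457 mod 43 is 17 (check: 38 × 17 = 646 ≡ 1 (mod 43))
For equation 2: M_2 = 1333, 1333 ≡ 17 (mod 47), inverse of 1333 mod 47 is 36 (check: 17 × 36 = 612 ≡ 1 (mod 47))
For equation 3: M_3 = 2021, 2021 ≡ 6 (mod 31), inverse of 2021 mod 31 is 26 (check: 6 × 26 = 156 ≡ 1 (mod 31))
Combine: n ≡ Σ r_i×M_i×(M_i⁻¹ mod m_i) = 37×1457×17 + 23×1333×36 + 21×2021×26 = 916453 + 1103724 + 1103466 = 3123643
3123643 mod 62651 = 53744
n ≡ 53744 (mod 62651)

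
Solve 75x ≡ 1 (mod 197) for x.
75^(-1) ≡ 176 (mod 197). Verification: 75 × 176 = 13200 ≡ 1 (mod 197)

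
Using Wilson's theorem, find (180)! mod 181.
By Wilson's theorem, (180)! ≡ -1 ≡ 180 (mod 181)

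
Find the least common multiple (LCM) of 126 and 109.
13734

First find GCD(126, 109) using the Euclidean algorithm:
126 = 1 × 109 + 17
109 = 6 × 17 + 7
17 = 2 × 7 + 3
7 = 2 × 3 + 1
3 = 3 × 1 + 0
GCD(126, 109) = 1

LCM formula: LCM(a, b) = (a × b) / GCD(a, b)
LCM(126, 109) = (126 × 109) / 1
LCM(126, 109) = 13734 / 1
LCM(126, 109) = 13734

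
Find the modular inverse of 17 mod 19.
17^(-1) ≡ 9 (mod 19). Verification: 17 × 9 = 153 ≡ 1 (mod 19)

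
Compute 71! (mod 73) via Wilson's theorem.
(72)! = (71)! × (72) ≡ -1 (mod 73). So (71)! ≡ -1 × (72)^(-1) ≡ (-1)×(-1) = 1 (mod 73)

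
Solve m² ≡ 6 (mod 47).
The square roots of 6 mod 47 are 37 and 10. Verify: 37² = 1369 ≡ 6 (mod 47)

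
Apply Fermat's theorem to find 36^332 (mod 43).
By Fermat: 36^{42} ≡ 1 (mod 43). 332 = 7×42 + 38. So 36^{332} ≡ 36^{38} ≡ 6 (mod 43)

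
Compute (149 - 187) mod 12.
10

(149 - 187) = -38
-38 mod 12 = 10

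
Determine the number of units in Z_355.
280

Prime factorization: 355 = 5 × 71
Using the formula φ(n) = n × Π(1 - 1/p) for each prime factor p:
φ(355) = 355 × (1 - 1/5) × (1 - 1/71)
φ(355) = 280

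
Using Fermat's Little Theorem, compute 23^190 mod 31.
By Fermat: 23^{30} ≡ 1 (mod 31). 190 = 6×30 + 10. So 23^{190} ≡ 23^{10} ≡ 1 (mod 31)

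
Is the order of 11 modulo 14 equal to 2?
No, the actual order is 3, not 2.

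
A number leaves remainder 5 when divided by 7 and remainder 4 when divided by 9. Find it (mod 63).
M = 7 × 9 = 63. M₁ = 9, y₁ ≡ 4 (mod 7). M₂ = 7, y₂ ≡ 4 (mod 9). k = 5×9×4 + 4×7×4 ≡ 40 (mod 63)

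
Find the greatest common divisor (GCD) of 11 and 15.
1

Using the Euclidean algorithm:
11 = 0 × 15 + 11
15 = 1 × 11 + 4
11 = 2 × 4 + 3
4 = 1 × 3 + 1
3 = 3 × 1 + 0

GCD(11, 15) = 1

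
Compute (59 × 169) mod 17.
9

(59 × 169) = 9971
9971 mod 17 = 9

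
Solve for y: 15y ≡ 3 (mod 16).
13

Since gcd(15, 16) = 1 divides 3, a solution exists.
Multiply both sides by the inverse of 15 mod 16:
  15^(-1) mod 16 = 15
  x ≡ 15 × 3 ≡ 45 ≡ 13 (mod 16)
Verification: 15 × 13 = 195 = 12 × 16 + 3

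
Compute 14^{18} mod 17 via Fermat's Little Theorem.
9

By Fermat's Little Theorem, a^(p-1) ≡ 1 (mod p) for prime p and gcd(a, p) = 1
Here p = 17, so 14^16 ≡ 1 (mod 17)
We can reduce the exponent: 18 mod 16 = 2
So 14^18 ≡ 14^2 (mod 17)
Computing: 14^2 mod 17 = 9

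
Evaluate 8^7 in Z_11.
7 = 4 + 2 + 1 (binary 111). Repeated squaring mod 11: 8^1 ≡ 8; 8^2 ≡ 8² = 64 ≡ 9; 8^4 ≡ 9² = 81 ≡ 4. Multiply: 8^7 = 8^4 × 8^2 × 8^1 ≡ 4 × 9 × 8 (mod 11): 4 × 9 = 36 ≡ 3; 3 × 8 = 24 ≡ 2. So 8^7 ≡ 2 (mod 11).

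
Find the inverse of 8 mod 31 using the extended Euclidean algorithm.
Extended GCD: 8(4) + 31(-1) = 1. So 8^(-1) ≡ 4 ≡ 4 (mod 31). Verify: 8 × 4 = 32 ≡ 1 (mod 31)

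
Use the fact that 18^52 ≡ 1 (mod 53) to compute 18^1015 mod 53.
By Fermat: 18^{52} ≡ 1 (mod 53). 1015 ≡ 27 (mod 52). So 18^{1015} ≡ 18^{27} ≡ 35 (mod 53)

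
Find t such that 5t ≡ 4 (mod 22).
14

Since gcd(5, 22) = 1 divides 4, a solution exists.
Multiply both sides by the inverse of 5 mod 22:
  5^(-1) mod 22 = 9
  x ≡ 9 × 4 ≡ 36 ≡ 14 (mod 22)
Verification: 5 × 14 = 70 = 3 × 22 + 4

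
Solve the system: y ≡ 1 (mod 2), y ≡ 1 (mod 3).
M = 2 × 3 = 6. M₁ = 3, y₁ ≡ 1 (mod 2). M₂ = 2, y₂ ≡ 2 (mod 3). y = 1×3×1 + 1×2×2 ≡ 1 (mod 6)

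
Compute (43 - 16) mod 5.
2

(43 - 16) = 27
27 mod 5 = 2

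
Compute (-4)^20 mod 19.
Using Fermat: (-4)^{18} ≡ 1 (mod 19). 20 ≡ 2 (mod 18). So (-4)^{20} ≡ (-4)^{2} ≡ 16 (mod 19)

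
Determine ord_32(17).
Powers of 17 mod 32: 17^1≡17, 17^2≡1. Order = 2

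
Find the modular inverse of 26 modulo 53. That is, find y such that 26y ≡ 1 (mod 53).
51

Using Extended Euclidean Algorithm:
gcd(26, 53) = 1
Bezout coefficients: 26 × -2 + 53 × 1 = 1
So 26 × -2 ≡ 1 (mod 53)
The inverse is -2 mod 53 = 51
Verification: 26 × 51 = 1326 = 25 × 53 + 1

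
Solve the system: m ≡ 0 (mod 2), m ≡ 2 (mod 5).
M = 2 × 5 = 10. M₁ = 5, y₁ ≡ 1 (mod 2). M₂ = 2, y₂ ≡ 3 (mod 5). m = 0×5×1 + 2×2×3 ≡ 2 (mod 10)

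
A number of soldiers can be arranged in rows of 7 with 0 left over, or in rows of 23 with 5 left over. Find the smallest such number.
M = 7 × 23 = 161. M₁ = 23, y₁ ≡ 4 (mod 7). M₂ = 7, y₂ ≡ 10 (mod 23). t = 0×23×4 + 5×7×10 ≡ 28 (mod 161). The smallest positive such number is 28.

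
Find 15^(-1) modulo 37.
5

Using Extended Euclidean Algorithm:
gcd(15, 37) = 1
Bezout coefficients: 15 × 5 + 37 × -2 = 1
So 15 × 5 ≡ 1 (mod 37)
The inverse is 5 mod 37 = 5
Verification: 15 × 5 = 75 = 2 × 37 + 1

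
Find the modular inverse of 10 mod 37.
10^(-1) ≡ 26 (mod 37). Verification: 10 × 26 = 260 ≡ 1 (mod 37)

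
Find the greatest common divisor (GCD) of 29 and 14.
1

Using the Euclidean algorithm:
29 = 2 × 14 + 1
14 = 14 × 1 + 0

GCD(29, 14) = 1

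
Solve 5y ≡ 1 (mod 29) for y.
6

Using Extended Euclidean Algorithm:
gcd(5, 29) = 1
Bezout coefficients: 5 × 6 + 29 × -1 = 1
So 5 × 6 ≡ 1 (mod 29)
The inverse is 6 mod 29 = 6
Verification: 5 × 6 = 30 = 1 × 29 + 1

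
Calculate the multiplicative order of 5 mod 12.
Powers of 5 mod 12: 5^1≡5, 5^2≡1. Order = 2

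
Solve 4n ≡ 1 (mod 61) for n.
4^(-1) ≡ 46 (mod 61). Verification: 4 × 46 = 184 ≡ 1 (mod 61)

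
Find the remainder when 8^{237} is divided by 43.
By Fermat: 8^{42} ≡ 1 (mod 43). 237 = 5×42 + 27. So 8^{237} ≡ 8^{27} ≡ 27 (mod 43)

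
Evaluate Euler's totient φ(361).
342

Prime factorization: 361 = 19^2
Using the formula φ(n) = n × Π(1 - 1/p) for each prime factor p:
φ(361) = 361 × (1 - 1/19)
φ(361) = 342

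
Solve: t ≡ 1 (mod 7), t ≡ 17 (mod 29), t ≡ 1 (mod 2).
M = 7 × 29 × 2 = 406. M₁ = 58, y₁ ≡ 4 (mod 7). M₂ = 14, y₂ ≡ 27 (mod 29). M₃ = 203, y₃ ≡ 1 (mod 2). t = 1×58×4 + 17×14×27 + 1×203×1 ≡ 365 (mod 406)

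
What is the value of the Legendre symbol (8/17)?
(8/17) = 8^{8} mod 17 = 1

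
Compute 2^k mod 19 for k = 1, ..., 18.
g^1, g^2, ..., g^{18} mod 19: {2, 4, 8, 16, 13, 7, 14, 9, 18, 17, 15, 11, 3, 6, 12, 5, 10, 1}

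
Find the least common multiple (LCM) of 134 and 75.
10050

First find GCD(134, 75) using the Euclidean algorithm:
134 = 1 × 75 + 59
75 = 1 × 59 + 16
59 = 3 × 16 + 11
16 = 1 × 11 + 5
11 = 2 × 5 + 1
5 = 5 × 1 + 0
GCD(134, 75) = 1

LCM formula: LCM(a, b) = (a × b) / GCD(a, b)
LCM(134, 75) = (134 × 75) / 1
LCM(134, 75) = 10050 / 1
LCM(134, 75) = 10050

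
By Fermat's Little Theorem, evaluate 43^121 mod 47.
By Fermat: 43^{46} ≡ 1 (mod 47). 121 = 2×46 + 29. So 43^{121} ≡ 43^{29} ≡ 40 (mod 47)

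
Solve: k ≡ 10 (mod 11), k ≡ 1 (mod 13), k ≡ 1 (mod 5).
M = 11 × 13 × 5 = 715. M₁ = 65, y₁ ≡ 10 (mod 11). M₂ = 55, y₂ ≡ 9 (mod 13). M₃ = 143, y₃ ≡ 2 (mod 5). k = 10×65×10 + 1×55×9 + 1×143×2 ≡ 131 (mod 715)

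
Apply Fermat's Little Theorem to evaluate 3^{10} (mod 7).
4

By Fermat's Little Theorem, a^(p-1) ≡ 1 (mod p) for prime p and gcd(a, p) = 1
Here p = 7, so 3^6 ≡ 1 (mod 7)
We can reduce the exponent: 10 mod 6 = 4
So 3^10 ≡ 3^4 (mod 7)
Computing: 3^4 mod 7 = 4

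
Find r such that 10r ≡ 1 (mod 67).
10^(-1) ≡ 47 (mod 67). Verification: 10 × 47 = 470 ≡ 1 (mod 67)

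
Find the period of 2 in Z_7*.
Powers of 2 mod 7: 2^1≡2, 2^2≡4, 2^3≡1. Order = 3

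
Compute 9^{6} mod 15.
6

Using successive squaring:
Binary expansion of 6: 110
Powers of 9 mod 15 (each is the square of the previous):
  9^1 ≡ 9 (mod 15)
  9^2 ≡ 9² = 81 ≡ 6 (mod 15)
  9^4 ≡ 6² = 36 ≡ 6 (mod 15)
6 = 4 + 2, so 9^6 = 9^4 × 9^2 ≡ 6 × 6 (mod 15)
Multiplying step by step:
  6 × 6 = 36 ≡ 6 (mod 15)
Result: 9^6 ≡ 6 (mod 15)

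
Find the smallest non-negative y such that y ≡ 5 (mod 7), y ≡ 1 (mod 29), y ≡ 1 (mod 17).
2959

Using the Chinese Remainder Theorem:
M = product of moduli = 3451
For equation 1: M_1 = 493, 493 ≡ 3 (mod 7), inverse of 493 mod 7 is 5 (check: 3 × 5 = 15 ≡ 1 (mod 7))
For equation 2: M_2 = 119, 119 ≡ 3 (mod 29), inverse of 119 mod 29 is 10 (check: 3 × 10 = 30 ≡ 1 (mod 29))
For equation 3: M_3 = 203, 203 ≡ 16 (mod 17), inverse of 203 mod 17 is 16 (check: 16 × 16 = 256 ≡ 1 (mod 17))
Combine: y ≡ Σ r_i×M_i×(M_i⁻¹ mod m_i) = 5×493×5 + 1×119×10 + 1×203×16 = 12325 + 1190 + 3248 = 16763
16763 mod 3451 = 2959
y ≡ 2959 (mod 3451)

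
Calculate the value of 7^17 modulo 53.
Using repeated squaring. 17 = 16 + 1 (binary 10001). Repeated squaring mod 53: 7^1 ≡ 7; 7^2 ≡ 7² = 49 ≡ 49; 7^4 ≡ 49² = 2401 ≡ 16; 7^8 ≡ 16² = 256 ≡ 44; 7^16 ≡ 44² = 1936 ≡ 28. Multiply: 7^17 = 7^16 × 7^1 ≡ 28 × 7 (mod 53): 28 × 7 = 196 ≡ 37. So 7^17 ≡ 37 (mod 53).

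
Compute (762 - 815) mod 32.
11

(762 - 815) = -53
-53 mod 32 = 11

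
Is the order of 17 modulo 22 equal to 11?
No, the actual order is 10, not 11.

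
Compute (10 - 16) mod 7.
1

(10 - 16) = -6
-6 mod 7 = 1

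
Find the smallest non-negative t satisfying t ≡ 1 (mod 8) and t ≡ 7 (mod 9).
M = 8 × 9 = 72. M₁ = 9, y₁ ≡ 1 (mod 8). M₂ = 8, y₂ ≡ 8 (mod 9). t = 1×9×1 + 7×8×8 ≡ 25 (mod 72)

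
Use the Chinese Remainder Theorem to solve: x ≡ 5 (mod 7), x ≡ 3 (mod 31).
M = 7 × 31 = 217. M₁ = 31, y₁ ≡ 5 (mod 7). M₂ = 7, y₂ ≡ 9 (mod 31). x = 5×31×5 + 3×7×9 ≡ 96 (mod 217)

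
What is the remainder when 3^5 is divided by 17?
5 = 4 + 1 (binary 101). Repeated squaring mod 17: 3^1 ≡ 3; 3^2 ≡ 3² = 9 ≡ 9; 3^4 ≡ 9² = 81 ≡ 13. Multiply: 3^5 = 3^4 × 3^1 ≡ 13 × 3 (mod 17): 13 × 3 = 39 ≡ 5. So 3^5 ≡ 5 (mod 17).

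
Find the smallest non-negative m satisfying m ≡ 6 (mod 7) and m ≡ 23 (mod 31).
M = 7 × 31 = 217. M₁ = 31, y₁ ≡ 5 (mod 7). M₂ = 7, y₂ ≡ 9 (mod 31). m = 6×31×5 + 23×7×9 ≡ 209 (mod 217)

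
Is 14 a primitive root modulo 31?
No

To verify, check if 14^(30/q) ≢ 1 (mod 31) for each prime divisor q of 30
Divisors of 30 = 30: [1, 2, 3, 5, 6, 10, 15, 30]
  14^(30/2) = 14^15 ≡ 1 (mod 31)
  14^(30/3) = 14^10 ≡ 25 (mod 31)
  14^(30/5) = 14^6 ≡ 8 (mod 31)
Conclusion: 14 is not a primitive root modulo 31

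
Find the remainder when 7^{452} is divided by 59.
By Fermat: 7^{58} ≡ 1 (mod 59). 452 = 7×58 + 46. So 7^{452} ≡ 7^{46} ≡ 46 (mod 59)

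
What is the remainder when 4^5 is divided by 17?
5 = 4 + 1 (binary 101). Repeated squaring mod 17: 4^1 ≡ 4; 4^2 ≡ 4² = 16 ≡ 16; 4^4 ≡ 16² = 256 ≡ 1. Multiply: 4^5 = 4^4 × 4^1 ≡ 1 × 4 (mod 17): 1 × 4 = 4 ≡ 4. So 4^5 ≡ 4 (mod 17).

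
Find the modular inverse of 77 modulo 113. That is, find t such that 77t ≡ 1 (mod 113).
91

Using Extended Euclidean Algorithm:
gcd(77, 113) = 1
Bezout coefficients: 77 × -22 + 113 × 15 = 1
So 77 × -22 ≡ 1 (mod 113)
The inverse is -22 mod 113 = 91
Verification: 77 × 91 = 7007 = 62 × 113 + 1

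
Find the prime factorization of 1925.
5^2 × 7 × 11

Divide by primes starting from smallest:
1925 ÷ 5 = 385
385 ÷ 5 = 77
77 ÷ 7 = 11
11 ÷ 11 = 1

1925 = 5^2 × 7 × 11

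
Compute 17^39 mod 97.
Using repeated squaring. 39 = 32 + 4 + 2 + 1 (binary 100111). Repeated squaring mod 97: 17^1 ≡ 17; 17^2 ≡ 17² = 289 ≡ 95; 17^4 ≡ 95² = 9025 ≡ 4; 17^8 ≡ 4² = 16 ≡ 16; 17^16 ≡ 16² = 256 ≡ 62; 17^32 ≡ 62² = 3844 ≡ 61. Multiply: 17^39 = 17^32 × 17^4 × 17^2 × 17^1 ≡ 61 × 4 × 95 × 17 (mod 97): 61 × 4 = 244 ≡ 50; 50 × 95 = 4750 ≡ 94; 94 × 17 = 1598 ≡ 46. So 17^39 ≡ 46 (mod 97).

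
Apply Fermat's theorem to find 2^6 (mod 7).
By Fermat's Little Theorem, 2^{6} ≡ 1 (mod 7) since 7 is prime and gcd(2, 7) = 1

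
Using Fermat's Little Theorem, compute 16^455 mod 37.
By Fermat: 16^{36} ≡ 1 (mod 37). 455 ≡ 23 (mod 36). So 16^{455} ≡ 16^{23} ≡ 33 (mod 37)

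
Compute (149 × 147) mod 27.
6

(149 × 147) = 21903
21903 mod 27 = 6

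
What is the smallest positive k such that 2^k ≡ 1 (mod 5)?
Powers of 2 mod 5: 2^1≡2, 2^2≡4, 2^3≡3, 2^4≡1. Order = 4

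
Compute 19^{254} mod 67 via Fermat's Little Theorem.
33

By Fermat's Little Theorem, a^(p-1) ≡ 1 (mod p) for prime p and gcd(a, p) = 1
Here p = 67, so 19^66 ≡ 1 (mod 67)
We can reduce the exponent: 254 mod 66 = 56
So 19^254 ≡ 19^56 (mod 67)
Computing: 19^56 mod 67 = 33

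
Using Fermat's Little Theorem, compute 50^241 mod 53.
By Fermat: 50^{52} ≡ 1 (mod 53). 241 = 4×52 + 33. So 50^{241} ≡ 50^{33} ≡ 14 (mod 53)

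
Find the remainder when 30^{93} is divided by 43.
By Fermat: 30^{42} ≡ 1 (mod 43). 93 = 2×42 + 9. So 30^{93} ≡ 30^{9} ≡ 22 (mod 43)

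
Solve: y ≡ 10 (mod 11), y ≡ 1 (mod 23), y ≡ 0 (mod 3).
M = 11 × 23 × 3 = 759. M₁ = 69, y₁ ≡ 4 (mod 11). M₂ = 33, y₂ ≡ 7 (mod 23). M₃ = 253, y₃ ≡ 1 (mod 3). y = 10×69×4 + 1×33×7 + 0×253×1 ≡ 714 (mod 759)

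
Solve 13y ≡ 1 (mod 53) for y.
13^(-1) ≡ 49 (mod 53). Verification: 13 × 49 = 637 ≡ 1 (mod 53)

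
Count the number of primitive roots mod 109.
Number of primitive roots mod 109 = φ(108) = 36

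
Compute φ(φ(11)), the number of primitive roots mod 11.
Number of primitive roots mod 11 = φ(10) = 4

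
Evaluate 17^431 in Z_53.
Using Fermat: 17^{52} ≡ 1 (mod 53). 431 ≡ 15 (mod 52). So 17^{431} ≡ 17^{15} ≡ 29 (mod 53)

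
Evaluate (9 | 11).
(9/11) = 9^{5} mod 11 = 1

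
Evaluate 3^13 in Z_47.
Using repeated squaring. 13 = 8 + 4 + 1 (binary 1101). Repeated squaring mod 47: 3^1 ≡ 3; 3^2 ≡ 3² = 9 ≡ 9; 3^4 ≡ 9² = 81 ≡ 34; 3^8 ≡ 34² = 1156 ≡ 28. Multiply: 3^13 = 3^8 × 3^4 × 3^1 ≡ 28 × 34 × 3 (mod 47): 28 × 34 = 952 ≡ 12; 12 × 3 = 36 ≡ 36. So 3^13 ≡ 36 (mod 47).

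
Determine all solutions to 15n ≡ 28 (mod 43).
42

Since gcd(15, 43) = 1 divides 28, a solution exists.
Multiply both sides by the inverse of 15 mod 43:
  15^(-1) mod 43 = 23
  x ≡ 23 × 28 ≡ 644 ≡ 42 (mod 43)
Verification: 15 × 42 = 630 = 14 × 43 + 28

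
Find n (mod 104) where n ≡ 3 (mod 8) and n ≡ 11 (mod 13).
M = 8 × 13 = 104. M₁ = 13, y₁ ≡ 5 (mod 8). M₂ = 8, y₂ ≡ 5 (mod 13). n = 3×13×5 + 11×8×5 ≡ 11 (mod 104)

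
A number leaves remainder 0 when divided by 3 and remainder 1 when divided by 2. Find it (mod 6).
M = 3 × 2 = 6. M₁ = 2, y₁ ≡ 2 (mod 3). M₂ = 3, y₂ ≡ 1 (mod 2). r = 0×2×2 + 1×3×1 ≡ 3 (mod 6)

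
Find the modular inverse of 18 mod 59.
18^(-1) ≡ 23 (mod 59). Verification: 18 × 23 = 414 ≡ 1 (mod 59)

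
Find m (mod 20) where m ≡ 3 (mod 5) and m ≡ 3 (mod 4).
M = 5 × 4 = 20. M₁ = 4, y₁ ≡ 4 (mod 5). M₂ = 5, y₂ ≡ 1 (mod 4). m = 3×4×4 + 3×5×1 ≡ 3 (mod 20)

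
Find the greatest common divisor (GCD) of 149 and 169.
1

Using the Euclidean algorithm:
149 = 0 × 169 + 149
169 = 1 × 149 + 20
149 = 7 × 20 + 9
20 = 2 × 9 + 2
9 = 4 × 2 + 1
2 = 2 × 1 + 0

GCD(149, 169) = 1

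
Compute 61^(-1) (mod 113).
63

Using Extended Euclidean Algorithm:
gcd(61, 113) = 1
Bezout coefficients: 61 × -50 + 113 × 27 = 1
So 61 × -50 ≡ 1 (mod 113)
The inverse is -50 mod 113 = 63
Verification: 61 × 63 = 3843 = 34 × 113 + 1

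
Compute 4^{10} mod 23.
6

Using successive squaring:
Binary expansion of 10: 1010
Powers of 4 mod 23 (each is the square of the previous):
  4^1 ≡ 4 (mod 23)
  4^2 ≡ 4² = 16 ≡ 16 (mod 23)
  4^4 ≡ 16² = 256 ≡ 3 (mod 23)
  4^8 ≡ 3² = 9 ≡ 9 (mod 23)
10 = 8 + 2, so 4^10 = 4^8 × 4^2 ≡ 9 × 16 (mod 23)
Multiplying step by step:
  9 × 16 = 144 ≡ 6 (mod 23)
Result: 4^10 ≡ 6 (mod 23)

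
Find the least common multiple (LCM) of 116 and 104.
3016

First find GCD(116, 104) using the Euclidean algorithm:
116 = 1 × 104 + 12
104 = 8 × 12 + 8
12 = 1 × 8 + 4
8 = 2 × 4 + 0
GCD(116, 104) = 4

LCM formula: LCM(a, b) = (a × b) / GCD(a, b)
LCM(116, 104) = (116 × 104) / 4
LCM(116, 104) = 12064 / 4
LCM(116, 104) = 3016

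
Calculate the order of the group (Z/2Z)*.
1

Prime factorization: 2 = 2
Using the formula φ(n) = n × Π(1 - 1/p) for each prime factor p:
φ(2) = 2 × (1 - 1/2)
φ(2) = 1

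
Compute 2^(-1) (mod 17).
2^(-1) ≡ 9 (mod 17). Verification: 2 × 9 = 18 ≡ 1 (mod 17)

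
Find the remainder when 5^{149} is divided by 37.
By Fermat: 5^{36} ≡ 1 (mod 37). 149 = 4×36 + 5. So 5^{149} ≡ 5^{5} ≡ 17 (mod 37)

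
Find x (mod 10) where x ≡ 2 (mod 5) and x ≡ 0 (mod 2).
M = 5 × 2 = 10. M₁ = 2, y₁ ≡ 3 (mod 5). M₂ = 5, y₂ ≡ 1 (mod 2). x = 2×2×3 + 0×5×1 ≡ 2 (mod 10)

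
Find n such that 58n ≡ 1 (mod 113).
58^(-1) ≡ 76 (mod 113). Verification: 58 × 76 = 4408 ≡ 1 (mod 113)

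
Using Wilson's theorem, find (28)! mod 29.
By Wilson's theorem, (28)! ≡ -1 ≡ 28 (mod 29)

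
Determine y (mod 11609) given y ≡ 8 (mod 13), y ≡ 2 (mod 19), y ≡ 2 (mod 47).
4467

Using the Chinese Remainder Theorem:
M = product of moduli = 11609
For equation 1: M_1 = 893, 893 ≡ 9 (mod 13), inverse of 893 mod 13 is 3 (check: 9 × 3 = 27 ≡ 1 (mod 13))
For equation 2: M_2 = 611, 611 ≡ 3 (mod 19), inverse of 611 mod 19 is 13 (check: 3 × 13 = 39 ≡ 1 (mod 19))
For equation 3: M_3 = 247, 247 ≡ 12 (mod 47), inverse of 247 mod 47 is 4 (check: 12 × 4 = 48 ≡ 1 (mod 47))
Combine: y ≡ Σ r_i×M_i×(M_i⁻¹ mod m_i) = 8×893×3 + 2×611×13 + 2×247×4 = 21432 + 15886 + 1976 = 39294
39294 mod 11609 = 4467
y ≡ 4467 (mod 11609)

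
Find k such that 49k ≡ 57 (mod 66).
51

Since gcd(49, 66) = 1 divides 57, a solution exists.
Multiply both sides by the inverse of 49 mod 66:
  49^(-1) mod 66 = 31
  x ≡ 31 × 57 ≡ 1767 ≡ 51 (mod 66)
Verification: 49 × 51 = 2499 = 37 × 66 + 57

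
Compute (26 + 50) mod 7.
6

(26 + 50) = 76
76 mod 7 = 6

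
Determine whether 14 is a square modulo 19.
By Euler's criterion: 14^{9} ≡ 18 (mod 19). Since this equals -1 (≡ 18), 14 is not a QR.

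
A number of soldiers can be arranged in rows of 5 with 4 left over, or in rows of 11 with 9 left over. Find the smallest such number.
M = 5 × 11 = 55. M₁ = 11, y₁ ≡ 1 (mod 5). M₂ = 5, y₂ ≡ 9 (mod 11). t = 4×11×1 + 9×5×9 ≡ 9 (mod 55). The smallest positive such number is 9.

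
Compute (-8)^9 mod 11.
(-8) ≡ 3 (mod 11). 9 = 8 + 1 (binary 1001). Repeated squaring mod 11: 3^1 ≡ 3; 3^2 ≡ 3² = 9 ≡ 9; 3^4 ≡ 9² = 81 ≡ 4; 3^8 ≡ 4² = 16 ≡ 5. Multiply: (-8)^9 ≡ 3^8 × 3^1 ≡ 5 × 3 (mod 11): 5 × 3 = 15 ≡ 4. So (-8)^9 ≡ 4 (mod 11).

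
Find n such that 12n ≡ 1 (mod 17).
12^(-1) ≡ 10 (mod 17). Verification: 12 × 10 = 120 ≡ 1 (mod 17)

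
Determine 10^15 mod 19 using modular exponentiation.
Using repeated squaring. 15 = 8 + 4 + 2 + 1 (binary 1111). Repeated squaring mod 19: 10^1 ≡ 10; 10^2 ≡ 10² = 100 ≡ 5; 10^4 ≡ 5² = 25 ≡ 6; 10^8 ≡ 6² = 36 ≡ 17. Multiply: 10^15 = 10^8 × 10^4 × 10^2 × 10^1 ≡ 17 × 6 × 5 × 10 (mod 19): 17 × 6 = 102 ≡ 7; 7 × 5 = 35 ≡ 16; 16 × 10 = 160 ≡ 8. So 10^15 ≡ 8 (mod 19).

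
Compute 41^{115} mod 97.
90

Using successive squaring:
Binary expansion of 115: 1110011
Powers of 41 mod 97 (each is the square of the previous):
  41^1 ≡ 41 (mod 97)
  41^2 ≡ 41² = 1681 ≡ 32 (mod 97)
  41^4 ≡ 32² = 1024 ≡ 54 (mod 97)
  41^8 ≡ 54² = 2916 ≡ 6 (mod 97)
  41^16 ≡ 6² = 36 ≡ 36 (mod 97)
  41^32 ≡ 36² = 1296 ≡ 35 (mod 97)
  41^64 ≡ 35² = 1225 ≡ 61 (mod 97)
115 = 64 + 32 + 16 + 2 + 1, so 41^115 = 41^64 × 41^32 × 41^16 × 41^2 × 41^1 ≡ 61 × 35 × 36 × 32 × 41 (mod 97)
Multiplying step by step:
  61 × 35 = 2135 ≡ 1 (mod 97)
  1 × 36 = 36 ≡ 36 (mod 97)
  36 × 32 = 1152 ≡ 85 (mod 97)
  85 × 41 = 3485 ≡ 90 (mod 97)
Result: 41^115 ≡ 90 (mod 97)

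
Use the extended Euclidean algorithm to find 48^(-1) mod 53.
Extended GCD: 48(21) + 53(-19) = 1. So 48^(-1) ≡ 21 ≡ 21 (mod 53). Verify: 48 × 21 = 1008 ≡ 1 (mod 53)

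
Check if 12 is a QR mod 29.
By Euler's criterion: 12^{14} ≡ 28 (mod 29). Since this equals -1 (≡ 28), 12 is not a QR.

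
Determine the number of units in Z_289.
272

Prime factorization: 289 = 17^2
Using the formula φ(n) = n × Π(1 - 1/p) for each prime factor p:
φ(289) = 289 × (1 - 1/17)
φ(289) = 272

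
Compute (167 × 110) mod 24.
10

(167 × 110) = 18370
18370 mod 24 = 10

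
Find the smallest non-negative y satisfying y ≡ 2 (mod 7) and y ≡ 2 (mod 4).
M = 7 × 4 = 28. M₁ = 4, y₁ ≡ 2 (mod 7). M₂ = 7, y₂ ≡ 3 (mod 4). y = 2×4×2 + 2×7×3 ≡ 2 (mod 28)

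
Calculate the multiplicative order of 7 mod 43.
Powers of 7 mod 43: 7^1≡7, 7^2≡6, 7^3≡42, 7^4≡36, 7^5≡37, 7^6≡1. Order = 6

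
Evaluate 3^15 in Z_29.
Using repeated squaring. 15 = 8 + 4 + 2 + 1 (binary 1111). Repeated squaring mod 29: 3^1 ≡ 3; 3^2 ≡ 3² = 9 ≡ 9; 3^4 ≡ 9² = 81 ≡ 23; 3^8 ≡ 23² = 529 ≡ 7. Multiply: 3^15 = 3^8 × 3^4 × 3^2 × 3^1 ≡ 7 × 23 × 9 × 3 (mod 29): 7 × 23 = 161 ≡ 16; 16 × 9 = 144 ≡ 28; 28 × 3 = 84 ≡ 26. So 3^15 ≡ 26 (mod 29).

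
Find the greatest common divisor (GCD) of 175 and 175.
175

Using the Euclidean algorithm:
175 = 1 × 175 + 0

GCD(175, 175) = 175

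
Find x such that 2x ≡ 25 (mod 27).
26

Since gcd(2, 27) = 1 divides 25, a solution exists.
Multiply both sides by the inverse of 2 mod 27:
  2^(-1) mod 27 = 14
  x ≡ 14 × 25 ≡ 350 ≡ 26 (mod 27)
Verification: 2 × 26 = 52 = 1 × 27 + 25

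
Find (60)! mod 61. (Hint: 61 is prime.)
By Wilson's theorem, (60)! ≡ -1 ≡ 60 (mod 61)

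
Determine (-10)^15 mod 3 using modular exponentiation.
Using Fermat: (-10)^{2} ≡ 1 (mod 3). 15 ≡ 1 (mod 2). So (-10)^{15} ≡ (-10)^{1} ≡ 2 (mod 3)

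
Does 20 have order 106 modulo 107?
p - 1 = 106 has prime divisors 2, 53. Check 20^(106/q) mod 107 for each: 20^(106/2) = 20^53 ≡ 106, 20^(106/53) = 20^2 ≡ 79 (mod 107). None of these is 1, so 20 has order 106 = φ(107), so it is a primitive root mod 107.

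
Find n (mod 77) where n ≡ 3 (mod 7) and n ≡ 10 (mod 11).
M = 7 × 11 = 77. M₁ = 11, y₁ ≡ 2 (mod 7). M₂ = 7, y₂ ≡ 8 (mod 11). n = 3×11×2 + 10×7×8 ≡ 10 (mod 77)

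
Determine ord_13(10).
Powers of 10 mod 13: 10^1≡10, 10^2≡9, 10^3≡12, 10^4≡3, 10^5≡4, 10^6≡1. Order = 6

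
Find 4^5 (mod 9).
5 = 4 + 1 (binary 101). Repeated squaring mod 9: 4^1 ≡ 4; 4^2 ≡ 4² = 16 ≡ 7; 4^4 ≡ 7² = 49 ≡ 4. Multiply: 4^5 = 4^4 × 4^1 ≡ 4 × 4 (mod 9): 4 × 4 = 16 ≡ 7. So 4^5 ≡ 7 (mod 9).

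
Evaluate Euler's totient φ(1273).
1188

Prime factorization: 1273 = 19 × 67
Using the formula φ(n) = n × Π(1 - 1/p) for each prime factor p:
φ(1273) = 1273 × (1 - 1/19) × (1 - 1/67)
φ(1273) = 1188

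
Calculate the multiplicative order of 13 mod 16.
Powers of 13 mod 16: 13^1≡13, 13^2≡9, 13^3≡5, 13^4≡1. Order = 4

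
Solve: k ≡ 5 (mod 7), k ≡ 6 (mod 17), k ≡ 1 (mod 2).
M = 7 × 17 × 2 = 238. M₁ = 34, y₁ ≡ 6 (mod 7). M₂ = 14, y₂ ≡ 11 (mod 17). M₃ = 119, y₃ ≡ 1 (mod 2). k = 5×34×6 + 6×14×11 + 1×119×1 ≡ 159 (mod 238)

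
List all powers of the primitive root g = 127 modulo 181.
g^1, g^2, ..., g^{180} mod 181: {127, 20, 6, 38, 120, 36, 47, 177, 35, 101, 157, 29, 63, 37, 174, 16, 41, 139, 96, 65, 110, 33, 28, 117, 17, 168, 159, 102, 103, 49, 69, 75, 113, 52, 88, 135, 131, 166, 86, 62, 91, 154, 10, 3, 19, 60, 18, 114, 179, 108, 141, 169, 105, 122, 109, 87, 8, 111, 160, 48, 123, 55, 107, 14, 149, 99, 84, 170, 51, 142, 115, 125, 128, 147, 26, 44, 158, 156, 83, 43, 31, 136, 77, 5, 92, 100, 30, 9, 57, 180, 54, 161, 175, 143, 61, 145, 134, 4, 146, 80, 24, 152, 118, 144, 7, 165, 140, 42, 85, 116, 71, 148, 153, 64, 164, 13, 22, 79, 78, 132, 112, 106, 68, 129, 93, 46, 50, 15, 95, 119, 90, 27, 171, 178, 162, 121, 163, 67, 2, 73, 40, 12, 76, 59, 72, 94, 173, 70, 21, 133, 58, 126, 74, 167, 32, 82, 97, 11, 130, 39, 66, 56, 53, 34, 155, 137, 23, 25, 98, 138, 150, 45, 104, 176, 89, 81, 151, 172, 124, 1}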